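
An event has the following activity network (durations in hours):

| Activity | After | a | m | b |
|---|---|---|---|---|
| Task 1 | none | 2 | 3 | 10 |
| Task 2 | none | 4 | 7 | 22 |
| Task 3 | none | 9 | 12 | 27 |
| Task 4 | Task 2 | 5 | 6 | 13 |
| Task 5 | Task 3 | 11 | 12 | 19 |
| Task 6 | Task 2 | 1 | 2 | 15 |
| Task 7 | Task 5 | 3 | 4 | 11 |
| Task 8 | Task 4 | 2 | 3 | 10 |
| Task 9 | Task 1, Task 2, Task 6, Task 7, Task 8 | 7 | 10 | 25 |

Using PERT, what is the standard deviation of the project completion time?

te_Task 1 = (2 + 4·3 + 10)/6 = 24/6 = 4; σ²_Task 1 = ((10−2)/6)² = 1.778
te_Task 2 = (4 + 4·7 + 22)/6 = 54/6 = 9; σ²_Task 2 = ((22−4)/6)² = 9.000
te_Task 3 = (9 + 4·12 + 27)/6 = 84/6 = 14; σ²_Task 3 = ((27−9)/6)² = 9.000
te_Task 4 = (5 + 4·6 + 13)/6 = 42/6 = 7; σ²_Task 4 = ((13−5)/6)² = 1.778
te_Task 5 = (11 + 4·12 + 19)/6 = 78/6 = 13; σ²_Task 5 = ((19−11)/6)² = 1.778
te_Task 6 = (1 + 4·2 + 15)/6 = 24/6 = 4; σ²_Task 6 = ((15−1)/6)² = 5.444
te_Task 7 = (3 + 4·4 + 11)/6 = 30/6 = 5; σ²_Task 7 = ((11−3)/6)² = 1.778
te_Task 8 = (2 + 4·3 + 10)/6 = 24/6 = 4; σ²_Task 8 = ((10−2)/6)² = 1.778
te_Task 9 = (7 + 4·10 + 25)/6 = 72/6 = 12; σ²_Task 9 = ((25−7)/6)² = 9.000

Forward pass:
ES_Task 1 = 0; EF_Task 1 = 4
ES_Task 2 = 0; EF_Task 2 = 9
ES_Task 3 = 0; EF_Task 3 = 14
ES_Task 4 = 9; EF_Task 4 = 9+7 = 16
ES_Task 5 = 14; EF_Task 5 = 14+13 = 27
ES_Task 6 = 9; EF_Task 6 = 9+4 = 13
ES_Task 7 = 27; EF_Task 7 = 27+5 = 32
ES_Task 8 = 16; EF_Task 8 = 16+4 = 20
ES_Task 9 = max(EF_Task 1=4, EF_Task 2=9, EF_Task 6=13, EF_Task 7=32, EF_Task 8=20) = 32; EF_Task 9 = 32+12 = 44
Expected project duration μ = 44 hours. Critical path: Task 3 → Task 5 → Task 7 → Task 9.

Variance along critical path = 9.000 + 1.778 + 1.778 + 9.000 = 21.556
σ = √21.556 = 4.643 hours

4.64 hours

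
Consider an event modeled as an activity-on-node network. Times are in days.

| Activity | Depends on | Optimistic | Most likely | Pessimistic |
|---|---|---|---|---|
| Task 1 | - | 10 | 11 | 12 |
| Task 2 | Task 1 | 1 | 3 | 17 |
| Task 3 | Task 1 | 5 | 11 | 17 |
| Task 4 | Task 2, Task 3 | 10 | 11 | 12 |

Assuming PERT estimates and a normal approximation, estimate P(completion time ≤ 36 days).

0.928

te_Task 1 = (10 + 4·11 + 12)/6 = 66/6 = 11; σ²_Task 1 = ((12−10)/6)² = 0.111
te_Task 2 = (1 + 4·3 + 17)/6 = 30/6 = 5; σ²_Task 2 = ((17−1)/6)² = 7.111
te_Task 3 = (5 + 4·11 + 17)/6 = 66/6 = 11; σ²_Task 3 = ((17−5)/6)² = 4.000
te_Task 4 = (10 + 4·11 + 12)/6 = 66/6 = 11; σ²_Task 4 = ((12−10)/6)² = 0.111

Forward pass:
ES_Task 1 = 0; EF_Task 1 = 11
ES_Task 2 = 11; EF_Task 2 = 11+5 = 16
ES_Task 3 = 11; EF_Task 3 = 11+11 = 22
ES_Task 4 = max(EF_Task 2=16, EF_Task 3=22) = 22; EF_Task 4 = 22+11 = 33
Expected project duration μ = 33 days. Critical path: Task 1 → Task 3 → Task 4.

Variance along critical path = 0.111 + 4.000 + 0.111 = 4.222; σ = √4.222 = 2.055 days.
Z = (36 − 33) / 2.055 = 1.460
P(T ≤ 36) = Φ(1.460) ≈ 0.928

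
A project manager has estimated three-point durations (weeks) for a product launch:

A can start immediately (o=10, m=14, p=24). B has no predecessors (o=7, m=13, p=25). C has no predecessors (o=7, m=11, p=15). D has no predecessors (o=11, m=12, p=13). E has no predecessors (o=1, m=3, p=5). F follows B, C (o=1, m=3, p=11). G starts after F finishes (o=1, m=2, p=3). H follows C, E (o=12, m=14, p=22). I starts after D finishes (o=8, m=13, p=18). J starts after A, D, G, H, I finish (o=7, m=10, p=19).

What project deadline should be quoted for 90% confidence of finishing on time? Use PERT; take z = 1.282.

te_A = (10 + 4·14 + 24)/6 = 90/6 = 15; σ²_A = ((24−10)/6)² = 5.444
te_B = (7 + 4·13 + 25)/6 = 84/6 = 14; σ²_B = ((25−7)/6)² = 9.000
te_C = (7 + 4·11 + 15)/6 = 66/6 = 11; σ²_C = ((15−7)/6)² = 1.778
te_D = (11 + 4·12 + 13)/6 = 72/6 = 12; σ²_D = ((13−11)/6)² = 0.111
te_E = (1 + 4·3 + 5)/6 = 18/6 = 3; σ²_E = ((5−1)/6)² = 0.444
te_F = (1 + 4·3 + 11)/6 = 24/6 = 4; σ²_F = ((11−1)/6)² = 2.778
te_G = (1 + 4·2 + 3)/6 = 12/6 = 2; σ²_G = ((3−1)/6)² = 0.111
te_H = (12 + 4·14 + 22)/6 = 90/6 = 15; σ²_H = ((22−12)/6)² = 2.778
te_I = (8 + 4·13 + 18)/6 = 78/6 = 13; σ²_I = ((18−8)/6)² = 2.778
te_J = (7 + 4·10 + 19)/6 = 66/6 = 11; σ²_J = ((19−7)/6)² = 4.000

Forward pass:
ES_A = 0; EF_A = 15
ES_B = 0; EF_B = 14
ES_C = 0; EF_C = 11
ES_D = 0; EF_D = 12
ES_E = 0; EF_E = 3
ES_F = max(EF_B=14, EF_C=11) = 14; EF_F = 14+4 = 18
ES_G = 18; EF_G = 18+2 = 20
ES_H = max(EF_C=11, EF_E=3) = 11; EF_H = 11+15 = 26
ES_I = 12; EF_I = 12+13 = 25
ES_J = max(EF_A=15, EF_D=12, EF_G=20, EF_H=26, EF_I=25) = 26; EF_J = 26+11 = 37
Expected project duration μ = 37 weeks. Critical path: C → H → J.

Variance along critical path = 1.778 + 2.778 + 4.000 = 8.556; σ = 2.925 weeks.
D = μ + z·σ = 37 + 1.282·2.925 = 40.7 weeks

40.7 weeks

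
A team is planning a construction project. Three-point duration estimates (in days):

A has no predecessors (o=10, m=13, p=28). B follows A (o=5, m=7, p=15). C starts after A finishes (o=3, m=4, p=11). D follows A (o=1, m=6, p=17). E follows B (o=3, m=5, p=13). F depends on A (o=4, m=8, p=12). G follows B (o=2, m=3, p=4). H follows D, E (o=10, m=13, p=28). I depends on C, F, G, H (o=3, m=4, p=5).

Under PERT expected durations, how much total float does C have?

te_A = (10 + 4·13 + 28)/6 = 90/6 = 15
te_B = (5 + 4·7 + 15)/6 = 48/6 = 8
te_C = (3 + 4·4 + 11)/6 = 30/6 = 5
te_D = (1 + 4·6 + 17)/6 = 42/6 = 7
te_E = (3 + 4·5 + 13)/6 = 36/6 = 6
te_F = (4 + 4·8 + 12)/6 = 48/6 = 8
te_G = (2 + 4·3 + 4)/6 = 18/6 = 3
te_H = (10 + 4·13 + 28)/6 = 90/6 = 15
te_I = (3 + 4·4 + 5)/6 = 24/6 = 4

Forward pass:
ES_A = 0; EF_A = 15
ES_B = 15; EF_B = 15+8 = 23
ES_C = 15; EF_C = 15+5 = 20
ES_D = 15; EF_D = 15+7 = 22
ES_E = 23; EF_E = 23+6 = 29
ES_F = 15; EF_F = 15+8 = 23
ES_G = 23; EF_G = 23+3 = 26
ES_H = max(EF_D=22, EF_E=29) = 29; EF_H = 29+15 = 44
ES_I = max(EF_C=20, EF_F=23, EF_G=26, EF_H=44) = 44; EF_I = 44+4 = 48
Expected project duration μ = 48 days. Critical path: A → B → E → H → I.

Backward pass:
LF_I = 48; LS_I = 48−4 = 44
LF_H = LS_I = 44; LS_H = 44−15 = 29
LF_G = LS_I = 44; LS_G = 44−3 = 41
LF_F = LS_I = 44; LS_F = 44−8 = 36
LF_E = LS_H = 29; LS_E = 29−6 = 23
LF_D = LS_H = 29; LS_D = 29−7 = 22
LF_C = LS_I = 44; LS_C = 44−5 = 39
LF_B = min(LS_E=23, LS_G=41) = 23; LS_B = 23−8 = 15
LF_A = min(LS_B=15, LS_C=39, LS_D=22, LS_F=36) = 15; LS_A = 15−15 = 0
Slack_C = LS_C − ES_C = 39 − 15 = 24

24 days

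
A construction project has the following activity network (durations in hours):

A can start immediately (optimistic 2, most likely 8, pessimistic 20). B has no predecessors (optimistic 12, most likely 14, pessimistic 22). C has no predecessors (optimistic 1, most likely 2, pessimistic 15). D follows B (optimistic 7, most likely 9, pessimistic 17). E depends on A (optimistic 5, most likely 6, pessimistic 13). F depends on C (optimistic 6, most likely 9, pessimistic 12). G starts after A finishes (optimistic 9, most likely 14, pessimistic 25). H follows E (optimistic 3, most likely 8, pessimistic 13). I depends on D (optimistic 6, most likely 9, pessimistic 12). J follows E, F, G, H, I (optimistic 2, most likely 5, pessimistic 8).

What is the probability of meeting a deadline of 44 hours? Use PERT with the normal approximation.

0.966

te_A = (2 + 4·8 + 20)/6 = 54/6 = 9; σ²_A = ((20−2)/6)² = 9.000
te_B = (12 + 4·14 + 22)/6 = 90/6 = 15; σ²_B = ((22−12)/6)² = 2.778
te_C = (1 + 4·2 + 15)/6 = 24/6 = 4; σ²_C = ((15−1)/6)² = 5.444
te_D = (7 + 4·9 + 17)/6 = 60/6 = 10; σ²_D = ((17−7)/6)² = 2.778
te_E = (5 + 4·6 + 13)/6 = 42/6 = 7; σ²_E = ((13−5)/6)² = 1.778
te_F = (6 + 4·9 + 12)/6 = 54/6 = 9; σ²_F = ((12−6)/6)² = 1.000
te_G = (9 + 4·14 + 25)/6 = 90/6 = 15; σ²_G = ((25−9)/6)² = 7.111
te_H = (3 + 4·8 + 13)/6 = 48/6 = 8; σ²_H = ((13−3)/6)² = 2.778
te_I = (6 + 4·9 + 12)/6 = 54/6 = 9; σ²_I = ((12−6)/6)² = 1.000
te_J = (2 + 4·5 + 8)/6 = 30/6 = 5; σ²_J = ((8−2)/6)² = 1.000

Forward pass:
ES_A = 0; EF_A = 9
ES_B = 0; EF_B = 15
ES_C = 0; EF_C = 4
ES_D = 15; EF_D = 15+10 = 25
ES_E = 9; EF_E = 9+7 = 16
ES_F = 4; EF_F = 4+9 = 13
ES_G = 9; EF_G = 9+15 = 24
ES_H = 16; EF_H = 16+8 = 24
ES_I = 25; EF_I = 25+9 = 34
ES_J = max(EF_E=16, EF_F=13, EF_G=24, EF_H=24, EF_I=34) = 34; EF_J = 34+5 = 39
Expected project duration μ = 39 hours. Critical path: B → D → I → J.

Variance along critical path = 2.778 + 2.778 + 1.000 + 1.000 = 7.556; σ = √7.556 = 2.749 hours.
Z = (44 − 39) / 2.749 = 1.819
P(T ≤ 44) = Φ(1.819) ≈ 0.966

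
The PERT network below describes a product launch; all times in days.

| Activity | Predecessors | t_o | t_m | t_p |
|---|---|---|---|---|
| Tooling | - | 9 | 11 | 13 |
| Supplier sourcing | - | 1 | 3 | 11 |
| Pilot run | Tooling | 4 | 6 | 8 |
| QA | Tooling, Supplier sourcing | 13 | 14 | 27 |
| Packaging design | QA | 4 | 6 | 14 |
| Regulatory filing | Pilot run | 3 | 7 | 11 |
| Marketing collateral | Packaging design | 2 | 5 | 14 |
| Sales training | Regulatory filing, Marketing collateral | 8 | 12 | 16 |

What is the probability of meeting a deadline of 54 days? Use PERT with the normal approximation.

0.701

te_Tooling = (9 + 4·11 + 13)/6 = 66/6 = 11; σ²_Tooling = ((13−9)/6)² = 0.444
te_Supplier sourcing = (1 + 4·3 + 11)/6 = 24/6 = 4; σ²_Supplier sourcing = ((11−1)/6)² = 2.778
te_Pilot run = (4 + 4·6 + 8)/6 = 36/6 = 6; σ²_Pilot run = ((8−4)/6)² = 0.444
te_QA = (13 + 4·14 + 27)/6 = 96/6 = 16; σ²_QA = ((27−13)/6)² = 5.444
te_Packaging design = (4 + 4·6 + 14)/6 = 42/6 = 7; σ²_Packaging design = ((14−4)/6)² = 2.778
te_Regulatory filing = (3 + 4·7 + 11)/6 = 42/6 = 7; σ²_Regulatory filing = ((11−3)/6)² = 1.778
te_Marketing collateral = (2 + 4·5 + 14)/6 = 36/6 = 6; σ²_Marketing collateral = ((14−2)/6)² = 4.000
te_Sales training = (8 + 4·12 + 16)/6 = 72/6 = 12; σ²_Sales training = ((16−8)/6)² = 1.778

Forward pass:
ES_Tooling = 0; EF_Tooling = 11
ES_Supplier sourcing = 0; EF_Supplier sourcing = 4
ES_Pilot run = 11; EF_Pilot run = 11+6 = 17
ES_QA = max(EF_Tooling=11, EF_Supplier sourcing=4) = 11; EF_QA = 11+16 = 27
ES_Packaging design = 27; EF_Packaging design = 27+7 = 34
ES_Regulatory filing = 17; EF_Regulatory filing = 17+7 = 24
ES_Marketing collateral = 34; EF_Marketing collateral = 34+6 = 40
ES_Sales training = max(EF_Regulatory filing=24, EF_Marketing collateral=40) = 40; EF_Sales training = 40+12 = 52
Expected project duration μ = 52 days. Critical path: Tooling → QA → Packaging design → Marketing collateral → Sales training.

Variance along critical path = 0.444 + 5.444 + 2.778 + 4.000 + 1.778 = 14.444; σ = √14.444 = 3.801 days.
Z = (54 − 52) / 3.801 = 0.526
P(T ≤ 54) = Φ(0.526) ≈ 0.701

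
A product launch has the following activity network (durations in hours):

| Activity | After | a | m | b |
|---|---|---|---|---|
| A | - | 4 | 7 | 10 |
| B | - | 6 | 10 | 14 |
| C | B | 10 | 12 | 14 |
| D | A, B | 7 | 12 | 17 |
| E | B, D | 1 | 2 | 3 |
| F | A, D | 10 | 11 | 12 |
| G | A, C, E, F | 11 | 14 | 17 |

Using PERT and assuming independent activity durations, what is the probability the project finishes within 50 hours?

0.896

te_A = (4 + 4·7 + 10)/6 = 42/6 = 7; σ²_A = ((10−4)/6)² = 1.000
te_B = (6 + 4·10 + 14)/6 = 60/6 = 10; σ²_B = ((14−6)/6)² = 1.778
te_C = (10 + 4·12 + 14)/6 = 72/6 = 12; σ²_C = ((14−10)/6)² = 0.444
te_D = (7 + 4·12 + 17)/6 = 72/6 = 12; σ²_D = ((17−7)/6)² = 2.778
te_E = (1 + 4·2 + 3)/6 = 12/6 = 2; σ²_E = ((3−1)/6)² = 0.111
te_F = (10 + 4·11 + 12)/6 = 66/6 = 11; σ²_F = ((12−10)/6)² = 0.111
te_G = (11 + 4·14 + 17)/6 = 84/6 = 14; σ²_G = ((17−11)/6)² = 1.000

Forward pass:
ES_A = 0; EF_A = 7
ES_B = 0; EF_B = 10
ES_C = 10; EF_C = 10+12 = 22
ES_D = max(EF_A=7, EF_B=10) = 10; EF_D = 10+12 = 22
ES_E = max(EF_B=10, EF_D=22) = 22; EF_E = 22+2 = 24
ES_F = max(EF_A=7, EF_D=22) = 22; EF_F = 22+11 = 33
ES_G = max(EF_A=7, EF_C=22, EF_E=24, EF_F=33) = 33; EF_G = 33+14 = 47
Expected project duration μ = 47 hours. Critical path: B → D → F → G.

Variance along critical path = 1.778 + 2.778 + 0.111 + 1.000 = 5.667; σ = √5.667 = 2.380 hours.
Z = (50 − 47) / 2.380 = 1.260
P(T ≤ 50) = Φ(1.260) ≈ 0.896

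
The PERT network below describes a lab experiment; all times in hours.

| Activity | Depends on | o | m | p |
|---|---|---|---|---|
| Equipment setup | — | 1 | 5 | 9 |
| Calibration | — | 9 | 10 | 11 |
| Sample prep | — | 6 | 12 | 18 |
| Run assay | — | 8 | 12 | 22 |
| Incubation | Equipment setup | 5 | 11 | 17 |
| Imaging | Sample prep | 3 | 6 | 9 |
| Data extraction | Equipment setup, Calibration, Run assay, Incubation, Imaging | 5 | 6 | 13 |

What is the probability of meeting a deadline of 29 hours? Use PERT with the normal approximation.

0.938

te_Equipment setup = (1 + 4·5 + 9)/6 = 30/6 = 5; σ²_Equipment setup = ((9−1)/6)² = 1.778
te_Calibration = (9 + 4·10 + 11)/6 = 60/6 = 10; σ²_Calibration = ((11−9)/6)² = 0.111
te_Sample prep = (6 + 4·12 + 18)/6 = 72/6 = 12; σ²_Sample prep = ((18−6)/6)² = 4.000
te_Run assay = (8 + 4·12 + 22)/6 = 78/6 = 13; σ²_Run assay = ((22−8)/6)² = 5.444
te_Incubation = (5 + 4·11 + 17)/6 = 66/6 = 11; σ²_Incubation = ((17−5)/6)² = 4.000
te_Imaging = (3 + 4·6 + 9)/6 = 36/6 = 6; σ²_Imaging = ((9−3)/6)² = 1.000
te_Data extraction = (5 + 4·6 + 13)/6 = 42/6 = 7; σ²_Data extraction = ((13−5)/6)² = 1.778

Forward pass:
ES_Equipment setup = 0; EF_Equipment setup = 5
ES_Calibration = 0; EF_Calibration = 10
ES_Sample prep = 0; EF_Sample prep = 12
ES_Run assay = 0; EF_Run assay = 13
ES_Incubation = 5; EF_Incubation = 5+11 = 16
ES_Imaging = 12; EF_Imaging = 12+6 = 18
ES_Data extraction = max(EF_Equipment setup=5, EF_Calibration=10, EF_Run assay=13, EF_Incubation=16, EF_Imaging=18) = 18; EF_Data extraction = 18+7 = 25
Expected project duration μ = 25 hours. Critical path: Sample prep → Imaging → Data extraction.

Variance along critical path = 4.000 + 1.000 + 1.778 = 6.778; σ = √6.778 = 2.603 hours.
Z = (29 − 25) / 2.603 = 1.536
P(T ≤ 29) = Φ(1.536) ≈ 0.938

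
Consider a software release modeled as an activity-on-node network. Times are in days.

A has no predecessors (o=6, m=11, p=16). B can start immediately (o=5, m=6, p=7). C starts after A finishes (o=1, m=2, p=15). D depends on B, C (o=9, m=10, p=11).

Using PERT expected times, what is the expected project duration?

25 days

te_A = (6 + 4·11 + 16)/6 = 66/6 = 11
te_B = (5 + 4·6 + 7)/6 = 36/6 = 6
te_C = (1 + 4·2 + 15)/6 = 24/6 = 4
te_D = (9 + 4·10 + 11)/6 = 60/6 = 10

Forward pass:
ES_A = 0; EF_A = 11
ES_B = 0; EF_B = 6
ES_C = 11; EF_C = 11+4 = 15
ES_D = max(EF_B=6, EF_C=15) = 15; EF_D = 15+10 = 25
Expected project duration μ = 25 days. Critical path: A → C → D.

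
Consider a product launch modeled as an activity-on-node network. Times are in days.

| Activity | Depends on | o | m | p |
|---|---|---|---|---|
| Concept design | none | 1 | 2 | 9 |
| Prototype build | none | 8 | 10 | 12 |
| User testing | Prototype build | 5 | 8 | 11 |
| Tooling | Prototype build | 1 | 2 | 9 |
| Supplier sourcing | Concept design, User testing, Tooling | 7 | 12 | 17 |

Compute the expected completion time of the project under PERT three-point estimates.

30 days

te_Concept design = (1 + 4·2 + 9)/6 = 18/6 = 3
te_Prototype build = (8 + 4·10 + 12)/6 = 60/6 = 10
te_User testing = (5 + 4·8 + 11)/6 = 48/6 = 8
te_Tooling = (1 + 4·2 + 9)/6 = 18/6 = 3
te_Supplier sourcing = (7 + 4·12 + 17)/6 = 72/6 = 12

Forward pass:
ES_Concept design = 0; EF_Concept design = 3
ES_Prototype build = 0; EF_Prototype build = 10
ES_User testing = 10; EF_User testing = 10+8 = 18
ES_Tooling = 10; EF_Tooling = 10+3 = 13
ES_Supplier sourcing = max(EF_Concept design=3, EF_User testing=18, EF_Tooling=13) = 18; EF_Supplier sourcing = 18+12 = 30
Expected project duration μ = 30 days. Critical path: Prototype build → User testing → Supplier sourcing.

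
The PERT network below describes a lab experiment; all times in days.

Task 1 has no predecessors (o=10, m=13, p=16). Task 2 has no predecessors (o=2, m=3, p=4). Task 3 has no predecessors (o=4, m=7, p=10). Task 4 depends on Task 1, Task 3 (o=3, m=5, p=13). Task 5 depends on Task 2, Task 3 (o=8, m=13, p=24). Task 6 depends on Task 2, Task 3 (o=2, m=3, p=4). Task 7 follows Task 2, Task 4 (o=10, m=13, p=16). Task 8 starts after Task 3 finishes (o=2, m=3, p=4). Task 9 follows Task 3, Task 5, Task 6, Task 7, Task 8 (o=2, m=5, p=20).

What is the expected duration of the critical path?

te_Task 1 = (10 + 4·13 + 16)/6 = 78/6 = 13
te_Task 2 = (2 + 4·3 + 4)/6 = 18/6 = 3
te_Task 3 = (4 + 4·7 + 10)/6 = 42/6 = 7
te_Task 4 = (3 + 4·5 + 13)/6 = 36/6 = 6
te_Task 5 = (8 + 4·13 + 24)/6 = 84/6 = 14
te_Task 6 = (2 + 4·3 + 4)/6 = 18/6 = 3
te_Task 7 = (10 + 4·13 + 16)/6 = 78/6 = 13
te_Task 8 = (2 + 4·3 + 4)/6 = 18/6 = 3
te_Task 9 = (2 + 4·5 + 20)/6 = 42/6 = 7

Forward pass:
ES_Task 1 = 0; EF_Task 1 = 13
ES_Task 2 = 0; EF_Task 2 = 3
ES_Task 3 = 0; EF_Task 3 = 7
ES_Task 4 = max(EF_Task 1=13, EF_Task 3=7) = 13; EF_Task 4 = 13+6 = 19
ES_Task 5 = max(EF_Task 2=3, EF_Task 3=7) = 7; EF_Task 5 = 7+14 = 21
ES_Task 6 = max(EF_Task 2=3, EF_Task 3=7) = 7; EF_Task 6 = 7+3 = 10
ES_Task 7 = max(EF_Task 2=3, EF_Task 4=19) = 19; EF_Task 7 = 19+13 = 32
ES_Task 8 = 7; EF_Task 8 = 7+3 = 10
ES_Task 9 = max(EF_Task 3=7, EF_Task 5=21, EF_Task 6=10, EF_Task 7=32, EF_Task 8=10) = 32; EF_Task 9 = 32+7 = 39
Expected project duration μ = 39 days. Critical path: Task 1 → Task 4 → Task 7 → Task 9.

39 days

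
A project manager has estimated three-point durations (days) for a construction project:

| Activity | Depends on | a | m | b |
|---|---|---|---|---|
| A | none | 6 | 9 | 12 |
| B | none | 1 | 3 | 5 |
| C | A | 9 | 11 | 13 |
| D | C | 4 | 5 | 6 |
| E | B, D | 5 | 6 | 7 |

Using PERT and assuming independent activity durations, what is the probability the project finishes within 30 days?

0.219

te_A = (6 + 4·9 + 12)/6 = 54/6 = 9; σ²_A = ((12−6)/6)² = 1.000
te_B = (1 + 4·3 + 5)/6 = 18/6 = 3; σ²_B = ((5−1)/6)² = 0.444
te_C = (9 + 4·11 + 13)/6 = 66/6 = 11; σ²_C = ((13−9)/6)² = 0.444
te_D = (4 + 4·5 + 6)/6 = 30/6 = 5; σ²_D = ((6−4)/6)² = 0.111
te_E = (5 + 4·6 + 7)/6 = 36/6 = 6; σ²_E = ((7−5)/6)² = 0.111

Forward pass:
ES_A = 0; EF_A = 9
ES_B = 0; EF_B = 3
ES_C = 9; EF_C = 9+11 = 20
ES_D = 20; EF_D = 20+5 = 25
ES_E = max(EF_B=3, EF_D=25) = 25; EF_E = 25+6 = 31
Expected project duration μ = 31 days. Critical path: A → C → D → E.

Variance along critical path = 1.000 + 0.444 + 0.111 + 0.111 = 1.667; σ = √1.667 = 1.291 days.
Z = (30 − 31) / 1.291 = -0.775
P(T ≤ 30) = Φ(-0.775) ≈ 0.219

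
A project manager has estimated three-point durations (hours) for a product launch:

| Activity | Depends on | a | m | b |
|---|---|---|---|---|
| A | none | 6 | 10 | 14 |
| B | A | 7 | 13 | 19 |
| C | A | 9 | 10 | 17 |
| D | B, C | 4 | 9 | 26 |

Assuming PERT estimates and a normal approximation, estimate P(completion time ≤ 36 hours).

te_A = (6 + 4·10 + 14)/6 = 60/6 = 10; σ²_A = ((14−6)/6)² = 1.778
te_B = (7 + 4·13 + 19)/6 = 78/6 = 13; σ²_B = ((19−7)/6)² = 4.000
te_C = (9 + 4·10 + 17)/6 = 66/6 = 11; σ²_C = ((17−9)/6)² = 1.778
te_D = (4 + 4·9 + 26)/6 = 66/6 = 11; σ²_D = ((26−4)/6)² = 13.444

Forward pass:
ES_A = 0; EF_A = 10
ES_B = 10; EF_B = 10+13 = 23
ES_C = 10; EF_C = 10+11 = 21
ES_D = max(EF_B=23, EF_C=21) = 23; EF_D = 23+11 = 34
Expected project duration μ = 34 hours. Critical path: A → B → D.

Variance along critical path = 1.778 + 4.000 + 13.444 = 19.222; σ = √19.222 = 4.384 hours.
Z = (36 − 34) / 4.384 = 0.456
P(T ≤ 36) = Φ(0.456) ≈ 0.676

0.676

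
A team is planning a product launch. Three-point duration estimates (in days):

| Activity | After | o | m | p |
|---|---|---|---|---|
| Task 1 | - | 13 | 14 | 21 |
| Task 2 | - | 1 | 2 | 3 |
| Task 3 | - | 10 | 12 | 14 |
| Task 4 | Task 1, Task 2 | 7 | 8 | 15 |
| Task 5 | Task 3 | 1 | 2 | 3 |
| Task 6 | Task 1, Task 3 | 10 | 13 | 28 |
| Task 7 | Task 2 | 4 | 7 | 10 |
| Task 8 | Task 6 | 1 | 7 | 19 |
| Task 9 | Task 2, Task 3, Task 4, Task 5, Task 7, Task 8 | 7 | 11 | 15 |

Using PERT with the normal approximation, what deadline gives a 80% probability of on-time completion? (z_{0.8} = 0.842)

52.9 days

te_Task 1 = (13 + 4·14 + 21)/6 = 90/6 = 15; σ²_Task 1 = ((21−13)/6)² = 1.778
te_Task 2 = (1 + 4·2 + 3)/6 = 12/6 = 2; σ²_Task 2 = ((3−1)/6)² = 0.111
te_Task 3 = (10 + 4·12 + 14)/6 = 72/6 = 12; σ²_Task 3 = ((14−10)/6)² = 0.444
te_Task 4 = (7 + 4·8 + 15)/6 = 54/6 = 9; σ²_Task 4 = ((15−7)/6)² = 1.778
te_Task 5 = (1 + 4·2 + 3)/6 = 12/6 = 2; σ²_Task 5 = ((3−1)/6)² = 0.111
te_Task 6 = (10 + 4·13 + 28)/6 = 90/6 = 15; σ²_Task 6 = ((28−10)/6)² = 9.000
te_Task 7 = (4 + 4·7 + 10)/6 = 42/6 = 7; σ²_Task 7 = ((10−4)/6)² = 1.000
te_Task 8 = (1 + 4·7 + 19)/6 = 48/6 = 8; σ²_Task 8 = ((19−1)/6)² = 9.000
te_Task 9 = (7 + 4·11 + 15)/6 = 66/6 = 11; σ²_Task 9 = ((15−7)/6)² = 1.778

Forward pass:
ES_Task 1 = 0; EF_Task 1 = 15
ES_Task 2 = 0; EF_Task 2 = 2
ES_Task 3 = 0; EF_Task 3 = 12
ES_Task 4 = max(EF_Task 1=15, EF_Task 2=2) = 15; EF_Task 4 = 15+9 = 24
ES_Task 5 = 12; EF_Task 5 = 12+2 = 14
ES_Task 6 = max(EF_Task 1=15, EF_Task 3=12) = 15; EF_Task 6 = 15+15 = 30
ES_Task 7 = 2; EF_Task 7 = 2+7 = 9
ES_Task 8 = 30; EF_Task 8 = 30+8 = 38
ES_Task 9 = max(EF_Task 2=2, EF_Task 3=12, EF_Task 4=24, EF_Task 5=14, EF_Task 7=9, EF_Task 8=38) = 38; EF_Task 9 = 38+11 = 49
Expected project duration μ = 49 days. Critical path: Task 1 → Task 6 → Task 8 → Task 9.

Variance along critical path = 1.778 + 9.000 + 9.000 + 1.778 = 21.556; σ = 4.643 days.
D = μ + z·σ = 49 + 0.842·4.643 = 52.9 days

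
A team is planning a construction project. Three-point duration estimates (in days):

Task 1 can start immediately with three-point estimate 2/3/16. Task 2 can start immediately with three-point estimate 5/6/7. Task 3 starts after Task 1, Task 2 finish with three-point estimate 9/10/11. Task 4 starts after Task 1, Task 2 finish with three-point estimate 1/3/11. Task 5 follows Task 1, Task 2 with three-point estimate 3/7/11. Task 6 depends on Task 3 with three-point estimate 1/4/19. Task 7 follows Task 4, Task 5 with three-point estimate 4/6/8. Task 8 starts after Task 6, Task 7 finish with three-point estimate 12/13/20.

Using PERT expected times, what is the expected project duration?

36 days

te_Task 1 = (2 + 4·3 + 16)/6 = 30/6 = 5
te_Task 2 = (5 + 4·6 + 7)/6 = 36/6 = 6
te_Task 3 = (9 + 4·10 + 11)/6 = 60/6 = 10
te_Task 4 = (1 + 4·3 + 11)/6 = 24/6 = 4
te_Task 5 = (3 + 4·7 + 11)/6 = 42/6 = 7
te_Task 6 = (1 + 4·4 + 19)/6 = 36/6 = 6
te_Task 7 = (4 + 4·6 + 8)/6 = 36/6 = 6
te_Task 8 = (12 + 4·13 + 20)/6 = 84/6 = 14

Forward pass:
ES_Task 1 = 0; EF_Task 1 = 5
ES_Task 2 = 0; EF_Task 2 = 6
ES_Task 3 = max(EF_Task 1=5, EF_Task 2=6) = 6; EF_Task 3 = 6+10 = 16
ES_Task 4 = max(EF_Task 1=5, EF_Task 2=6) = 6; EF_Task 4 = 6+4 = 10
ES_Task 5 = max(EF_Task 1=5, EF_Task 2=6) = 6; EF_Task 5 = 6+7 = 13
ES_Task 6 = 16; EF_Task 6 = 16+6 = 22
ES_Task 7 = max(EF_Task 4=10, EF_Task 5=13) = 13; EF_Task 7 = 13+6 = 19
ES_Task 8 = max(EF_Task 6=22, EF_Task 7=19) = 22; EF_Task 8 = 22+14 = 36
Expected project duration μ = 36 days. Critical path: Task 2 → Task 3 → Task 6 → Task 8.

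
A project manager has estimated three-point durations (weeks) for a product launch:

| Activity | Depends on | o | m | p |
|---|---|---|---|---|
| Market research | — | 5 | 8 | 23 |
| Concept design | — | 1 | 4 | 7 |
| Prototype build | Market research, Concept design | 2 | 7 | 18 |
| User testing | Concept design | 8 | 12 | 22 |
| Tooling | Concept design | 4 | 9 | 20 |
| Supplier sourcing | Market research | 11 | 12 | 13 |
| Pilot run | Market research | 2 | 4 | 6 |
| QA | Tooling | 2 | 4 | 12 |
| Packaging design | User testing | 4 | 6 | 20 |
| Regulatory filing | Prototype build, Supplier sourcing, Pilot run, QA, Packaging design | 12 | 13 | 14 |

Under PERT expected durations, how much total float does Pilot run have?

11 weeks

te_Market research = (5 + 4·8 + 23)/6 = 60/6 = 10
te_Concept design = (1 + 4·4 + 7)/6 = 24/6 = 4
te_Prototype build = (2 + 4·7 + 18)/6 = 48/6 = 8
te_User testing = (8 + 4·12 + 22)/6 = 78/6 = 13
te_Tooling = (4 + 4·9 + 20)/6 = 60/6 = 10
te_Supplier sourcing = (11 + 4·12 + 13)/6 = 72/6 = 12
te_Pilot run = (2 + 4·4 + 6)/6 = 24/6 = 4
te_QA = (2 + 4·4 + 12)/6 = 30/6 = 5
te_Packaging design = (4 + 4·6 + 20)/6 = 48/6 = 8
te_Regulatory filing = (12 + 4·13 + 14)/6 = 78/6 = 13

Forward pass:
ES_Market research = 0; EF_Market research = 10
ES_Concept design = 0; EF_Concept design = 4
ES_Prototype build = max(EF_Market research=10, EF_Concept design=4) = 10; EF_Prototype build = 10+8 = 18
ES_User testing = 4; EF_User testing = 4+13 = 17
ES_Tooling = 4; EF_Tooling = 4+10 = 14
ES_Supplier sourcing = 10; EF_Supplier sourcing = 10+12 = 22
ES_Pilot run = 10; EF_Pilot run = 10+4 = 14
ES_QA = 14; EF_QA = 14+5 = 19
ES_Packaging design = 17; EF_Packaging design = 17+8 = 25
ES_Regulatory filing = max(EF_Prototype build=18, EF_Supplier sourcing=22, EF_Pilot run=14, EF_QA=19, EF_Packaging design=25) = 25; EF_Regulatory filing = 25+13 = 38
Expected project duration μ = 38 weeks. Critical path: Concept design → User testing → Packaging design → Regulatory filing.

Backward pass:
LF_Regulatory filing = 38; LS_Regulatory filing = 38−13 = 25
LF_Packaging design = LS_Regulatory filing = 25; LS_Packaging design = 25−8 = 17
LF_QA = LS_Regulatory filing = 25; LS_QA = 25−5 = 20
LF_Pilot run = LS_Regulatory filing = 25; LS_Pilot run = 25−4 = 21
LF_Supplier sourcing = LS_Regulatory filing = 25; LS_Supplier sourcing = 25−12 = 13
LF_Tooling = LS_QA = 20; LS_Tooling = 20−10 = 10
LF_User testing = LS_Packaging design = 17; LS_User testing = 17−13 = 4
LF_Prototype build = LS_Regulatory filing = 25; LS_Prototype build = 25−8 = 17
LF_Concept design = min(LS_Prototype build=17, LS_User testing=4, LS_Tooling=10) = 4; LS_Concept design = 4−4 = 0
LF_Market research = min(LS_Prototype build=17, LS_Supplier sourcing=13, LS_Pilot run=21) = 13; LS_Market research = 13−10 = 3
Slack_Pilot run = LS_Pilot run − ES_Pilot run = 21 − 10 = 11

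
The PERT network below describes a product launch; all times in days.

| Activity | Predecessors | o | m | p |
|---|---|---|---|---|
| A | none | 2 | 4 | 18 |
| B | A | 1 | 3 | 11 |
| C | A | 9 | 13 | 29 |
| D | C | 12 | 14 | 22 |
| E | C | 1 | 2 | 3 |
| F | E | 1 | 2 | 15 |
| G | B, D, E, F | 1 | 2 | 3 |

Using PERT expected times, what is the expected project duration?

38 days

te_A = (2 + 4·4 + 18)/6 = 36/6 = 6
te_B = (1 + 4·3 + 11)/6 = 24/6 = 4
te_C = (9 + 4·13 + 29)/6 = 90/6 = 15
te_D = (12 + 4·14 + 22)/6 = 90/6 = 15
te_E = (1 + 4·2 + 3)/6 = 12/6 = 2
te_F = (1 + 4·2 + 15)/6 = 24/6 = 4
te_G = (1 + 4·2 + 3)/6 = 12/6 = 2

Forward pass:
ES_A = 0; EF_A = 6
ES_B = 6; EF_B = 6+4 = 10
ES_C = 6; EF_C = 6+15 = 21
ES_D = 21; EF_D = 21+15 = 36
ES_E = 21; EF_E = 21+2 = 23
ES_F = 23; EF_F = 23+4 = 27
ES_G = max(EF_B=10, EF_D=36, EF_E=23, EF_F=27) = 36; EF_G = 36+2 = 38
Expected project duration μ = 38 days. Critical path: A → C → D → G.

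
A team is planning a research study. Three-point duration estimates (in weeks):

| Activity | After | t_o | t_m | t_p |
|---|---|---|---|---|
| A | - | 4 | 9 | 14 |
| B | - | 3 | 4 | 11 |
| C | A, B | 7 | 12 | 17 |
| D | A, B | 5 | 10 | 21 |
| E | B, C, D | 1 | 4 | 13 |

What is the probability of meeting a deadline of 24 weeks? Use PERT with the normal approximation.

0.259

te_A = (4 + 4·9 + 14)/6 = 54/6 = 9; σ²_A = ((14−4)/6)² = 2.778
te_B = (3 + 4·4 + 11)/6 = 30/6 = 5; σ²_B = ((11−3)/6)² = 1.778
te_C = (7 + 4·12 + 17)/6 = 72/6 = 12; σ²_C = ((17−7)/6)² = 2.778
te_D = (5 + 4·10 + 21)/6 = 66/6 = 11; σ²_D = ((21−5)/6)² = 7.111
te_E = (1 + 4·4 + 13)/6 = 30/6 = 5; σ²_E = ((13−1)/6)² = 4.000

Forward pass:
ES_A = 0; EF_A = 9
ES_B = 0; EF_B = 5
ES_C = max(EF_A=9, EF_B=5) = 9; EF_C = 9+12 = 21
ES_D = max(EF_A=9, EF_B=5) = 9; EF_D = 9+11 = 20
ES_E = max(EF_B=5, EF_C=21, EF_D=20) = 21; EF_E = 21+5 = 26
Expected project duration μ = 26 weeks. Critical path: A → C → E.

Variance along critical path = 2.778 + 2.778 + 4.000 = 9.556; σ = √9.556 = 3.091 weeks.
Z = (24 − 26) / 3.091 = -0.647
P(T ≤ 24) = Φ(-0.647) ≈ 0.259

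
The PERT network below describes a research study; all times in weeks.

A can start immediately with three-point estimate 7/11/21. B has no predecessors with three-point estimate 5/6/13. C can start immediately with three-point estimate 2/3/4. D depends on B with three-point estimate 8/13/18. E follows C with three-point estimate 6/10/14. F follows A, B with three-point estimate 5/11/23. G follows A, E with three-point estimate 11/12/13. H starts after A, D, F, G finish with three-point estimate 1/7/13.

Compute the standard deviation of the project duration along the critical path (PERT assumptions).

2.45 weeks

te_A = (7 + 4·11 + 21)/6 = 72/6 = 12; σ²_A = ((21−7)/6)² = 5.444
te_B = (5 + 4·6 + 13)/6 = 42/6 = 7; σ²_B = ((13−5)/6)² = 1.778
te_C = (2 + 4·3 + 4)/6 = 18/6 = 3; σ²_C = ((4−2)/6)² = 0.111
te_D = (8 + 4·13 + 18)/6 = 78/6 = 13; σ²_D = ((18−8)/6)² = 2.778
te_E = (6 + 4·10 + 14)/6 = 60/6 = 10; σ²_E = ((14−6)/6)² = 1.778
te_F = (5 + 4·11 + 23)/6 = 72/6 = 12; σ²_F = ((23−5)/6)² = 9.000
te_G = (11 + 4·12 + 13)/6 = 72/6 = 12; σ²_G = ((13−11)/6)² = 0.111
te_H = (1 + 4·7 + 13)/6 = 42/6 = 7; σ²_H = ((13−1)/6)² = 4.000

Forward pass:
ES_A = 0; EF_A = 12
ES_B = 0; EF_B = 7
ES_C = 0; EF_C = 3
ES_D = 7; EF_D = 7+13 = 20
ES_E = 3; EF_E = 3+10 = 13
ES_F = max(EF_A=12, EF_B=7) = 12; EF_F = 12+12 = 24
ES_G = max(EF_A=12, EF_E=13) = 13; EF_G = 13+12 = 25
ES_H = max(EF_A=12, EF_D=20, EF_F=24, EF_G=25) = 25; EF_H = 25+7 = 32
Expected project duration μ = 32 weeks. Critical path: C → E → G → H.

Variance along critical path = 0.111 + 1.778 + 0.111 + 4.000 = 6.000
σ = √6.000 = 2.449 weeks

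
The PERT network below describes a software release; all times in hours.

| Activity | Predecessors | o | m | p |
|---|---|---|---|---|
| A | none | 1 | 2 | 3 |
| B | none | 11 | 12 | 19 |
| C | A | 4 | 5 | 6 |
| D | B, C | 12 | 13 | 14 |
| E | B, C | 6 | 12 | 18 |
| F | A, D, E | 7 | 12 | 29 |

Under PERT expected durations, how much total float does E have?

te_A = (1 + 4·2 + 3)/6 = 12/6 = 2
te_B = (11 + 4·12 + 19)/6 = 78/6 = 13
te_C = (4 + 4·5 + 6)/6 = 30/6 = 5
te_D = (12 + 4·13 + 14)/6 = 78/6 = 13
te_E = (6 + 4·12 + 18)/6 = 72/6 = 12
te_F = (7 + 4·12 + 29)/6 = 84/6 = 14

Forward pass:
ES_A = 0; EF_A = 2
ES_B = 0; EF_B = 13
ES_C = 2; EF_C = 2+5 = 7
ES_D = max(EF_B=13, EF_C=7) = 13; EF_D = 13+13 = 26
ES_E = max(EF_B=13, EF_C=7) = 13; EF_E = 13+12 = 25
ES_F = max(EF_A=2, EF_D=26, EF_E=25) = 26; EF_F = 26+14 = 40
Expected project duration μ = 40 hours. Critical path: B → D → F.

Backward pass:
LF_F = 40; LS_F = 40−14 = 26
LF_E = LS_F = 26; LS_E = 26−12 = 14
LF_D = LS_F = 26; LS_D = 26−13 = 13
LF_C = min(LS_D=13, LS_E=14) = 13; LS_C = 13−5 = 8
LF_B = min(LS_D=13, LS_E=14) = 13; LS_B = 13−13 = 0
LF_A = min(LS_C=8, LS_F=26) = 8; LS_A = 8−2 = 6
Slack_E = LS_E − ES_E = 14 − 13 = 1

1 hours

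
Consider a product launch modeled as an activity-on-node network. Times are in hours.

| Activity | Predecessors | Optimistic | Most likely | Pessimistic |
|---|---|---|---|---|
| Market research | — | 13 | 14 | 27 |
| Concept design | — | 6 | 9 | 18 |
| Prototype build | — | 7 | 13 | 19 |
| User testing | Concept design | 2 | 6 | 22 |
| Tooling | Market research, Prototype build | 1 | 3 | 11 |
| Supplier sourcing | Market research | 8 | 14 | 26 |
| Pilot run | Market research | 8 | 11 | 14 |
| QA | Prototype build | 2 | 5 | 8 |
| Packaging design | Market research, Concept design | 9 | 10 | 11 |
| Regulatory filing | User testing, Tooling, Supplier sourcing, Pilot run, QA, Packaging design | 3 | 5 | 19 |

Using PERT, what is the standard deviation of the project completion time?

4.64 hours

te_Market research = (13 + 4·14 + 27)/6 = 96/6 = 16; σ²_Market research = ((27−13)/6)² = 5.444
te_Concept design = (6 + 4·9 + 18)/6 = 60/6 = 10; σ²_Concept design = ((18−6)/6)² = 4.000
te_Prototype build = (7 + 4·13 + 19)/6 = 78/6 = 13; σ²_Prototype build = ((19−7)/6)² = 4.000
te_User testing = (2 + 4·6 + 22)/6 = 48/6 = 8; σ²_User testing = ((22−2)/6)² = 11.111
te_Tooling = (1 + 4·3 + 11)/6 = 24/6 = 4; σ²_Tooling = ((11−1)/6)² = 2.778
te_Supplier sourcing = (8 + 4·14 + 26)/6 = 90/6 = 15; σ²_Supplier sourcing = ((26−8)/6)² = 9.000
te_Pilot run = (8 + 4·11 + 14)/6 = 66/6 = 11; σ²_Pilot run = ((14−8)/6)² = 1.000
te_QA = (2 + 4·5 + 8)/6 = 30/6 = 5; σ²_QA = ((8−2)/6)² = 1.000
te_Packaging design = (9 + 4·10 + 11)/6 = 60/6 = 10; σ²_Packaging design = ((11−9)/6)² = 0.111
te_Regulatory filing = (3 + 4·5 + 19)/6 = 42/6 = 7; σ²_Regulatory filing = ((19−3)/6)² = 7.111

Forward pass:
ES_Market research = 0; EF_Market research = 16
ES_Concept design = 0; EF_Concept design = 10
ES_Prototype build = 0; EF_Prototype build = 13
ES_User testing = 10; EF_User testing = 10+8 = 18
ES_Tooling = max(EF_Market research=16, EF_Prototype build=13) = 16; EF_Tooling = 16+4 = 20
ES_Supplier sourcing = 16; EF_Supplier sourcing = 16+15 = 31
ES_Pilot run = 16; EF_Pilot run = 16+11 = 27
ES_QA = 13; EF_QA = 13+5 = 18
ES_Packaging design = max(EF_Market research=16, EF_Concept design=10) = 16; EF_Packaging design = 16+10 = 26
ES_Regulatory filing = max(EF_User testing=18, EF_Tooling=20, EF_Supplier sourcing=31, EF_Pilot run=27, EF_QA=18, EF_Packaging design=26) = 31; EF_Regulatory filing = 31+7 = 38
Expected project duration μ = 38 hours. Critical path: Market research → Supplier sourcing → Regulatory filing.

Variance along critical path = 5.444 + 9.000 + 7.111 = 21.556
σ = √21.556 = 4.643 hours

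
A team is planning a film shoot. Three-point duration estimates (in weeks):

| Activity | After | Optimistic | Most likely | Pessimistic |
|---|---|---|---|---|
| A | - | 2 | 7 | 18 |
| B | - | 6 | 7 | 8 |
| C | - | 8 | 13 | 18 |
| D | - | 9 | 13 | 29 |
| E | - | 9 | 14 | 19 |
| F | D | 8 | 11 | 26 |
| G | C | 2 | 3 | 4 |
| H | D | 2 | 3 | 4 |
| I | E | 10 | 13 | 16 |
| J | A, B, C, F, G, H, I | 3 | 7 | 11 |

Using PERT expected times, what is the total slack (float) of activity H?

te_A = (2 + 4·7 + 18)/6 = 48/6 = 8
te_B = (6 + 4·7 + 8)/6 = 42/6 = 7
te_C = (8 + 4·13 + 18)/6 = 78/6 = 13
te_D = (9 + 4·13 + 29)/6 = 90/6 = 15
te_E = (9 + 4·14 + 19)/6 = 84/6 = 14
te_F = (8 + 4·11 + 26)/6 = 78/6 = 13
te_G = (2 + 4·3 + 4)/6 = 18/6 = 3
te_H = (2 + 4·3 + 4)/6 = 18/6 = 3
te_I = (10 + 4·13 + 16)/6 = 78/6 = 13
te_J = (3 + 4·7 + 11)/6 = 42/6 = 7

Forward pass:
ES_A = 0; EF_A = 8
ES_B = 0; EF_B = 7
ES_C = 0; EF_C = 13
ES_D = 0; EF_D = 15
ES_E = 0; EF_E = 14
ES_F = 15; EF_F = 15+13 = 28
ES_G = 13; EF_G = 13+3 = 16
ES_H = 15; EF_H = 15+3 = 18
ES_I = 14; EF_I = 14+13 = 27
ES_J = max(EF_A=8, EF_B=7, EF_C=13, EF_F=28, EF_G=16, EF_H=18, EF_I=27) = 28; EF_J = 28+7 = 35
Expected project duration μ = 35 weeks. Critical path: D → F → J.

Backward pass:
LF_J = 35; LS_J = 35−7 = 28
LF_I = LS_J = 28; LS_I = 28−13 = 15
LF_H = LS_J = 28; LS_H = 28−3 = 25
LF_G = LS_J = 28; LS_G = 28−3 = 25
LF_F = LS_J = 28; LS_F = 28−13 = 15
LF_E = LS_I = 15; LS_E = 15−14 = 1
LF_D = min(LS_F=15, LS_H=25) = 15; LS_D = 15−15 = 0
LF_C = min(LS_G=25, LS_J=28) = 25; LS_C = 25−13 = 12
LF_B = LS_J = 28; LS_B = 28−7 = 21
LF_A = LS_J = 28; LS_A = 28−8 = 20
Slack_H = LS_H − ES_H = 25 − 15 = 10

10 weeks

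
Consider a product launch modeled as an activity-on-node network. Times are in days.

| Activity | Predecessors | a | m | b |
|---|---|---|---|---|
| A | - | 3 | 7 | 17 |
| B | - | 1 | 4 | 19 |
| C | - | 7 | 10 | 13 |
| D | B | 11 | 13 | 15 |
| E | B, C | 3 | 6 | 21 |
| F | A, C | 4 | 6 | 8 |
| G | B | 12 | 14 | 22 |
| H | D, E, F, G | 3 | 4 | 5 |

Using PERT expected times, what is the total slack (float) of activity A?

7 days

te_A = (3 + 4·7 + 17)/6 = 48/6 = 8
te_B = (1 + 4·4 + 19)/6 = 36/6 = 6
te_C = (7 + 4·10 + 13)/6 = 60/6 = 10
te_D = (11 + 4·13 + 15)/6 = 78/6 = 13
te_E = (3 + 4·6 + 21)/6 = 48/6 = 8
te_F = (4 + 4·6 + 8)/6 = 36/6 = 6
te_G = (12 + 4·14 + 22)/6 = 90/6 = 15
te_H = (3 + 4·4 + 5)/6 = 24/6 = 4

Forward pass:
ES_A = 0; EF_A = 8
ES_B = 0; EF_B = 6
ES_C = 0; EF_C = 10
ES_D = 6; EF_D = 6+13 = 19
ES_E = max(EF_B=6, EF_C=10) = 10; EF_E = 10+8 = 18
ES_F = max(EF_A=8, EF_C=10) = 10; EF_F = 10+6 = 16
ES_G = 6; EF_G = 6+15 = 21
ES_H = max(EF_D=19, EF_E=18, EF_F=16, EF_G=21) = 21; EF_H = 21+4 = 25
Expected project duration μ = 25 days. Critical path: B → G → H.

Backward pass:
LF_H = 25; LS_H = 25−4 = 21
LF_G = LS_H = 21; LS_G = 21−15 = 6
LF_F = LS_H = 21; LS_F = 21−6 = 15
LF_E = LS_H = 21; LS_E = 21−8 = 13
LF_D = LS_H = 21; LS_D = 21−13 = 8
LF_C = min(LS_E=13, LS_F=15) = 13; LS_C = 13−10 = 3
LF_B = min(LS_D=8, LS_E=13, LS_G=6) = 6; LS_B = 6−6 = 0
LF_A = LS_F = 15; LS_A = 15−8 = 7
Slack_A = LS_A − ES_A = 7 − 0 = 7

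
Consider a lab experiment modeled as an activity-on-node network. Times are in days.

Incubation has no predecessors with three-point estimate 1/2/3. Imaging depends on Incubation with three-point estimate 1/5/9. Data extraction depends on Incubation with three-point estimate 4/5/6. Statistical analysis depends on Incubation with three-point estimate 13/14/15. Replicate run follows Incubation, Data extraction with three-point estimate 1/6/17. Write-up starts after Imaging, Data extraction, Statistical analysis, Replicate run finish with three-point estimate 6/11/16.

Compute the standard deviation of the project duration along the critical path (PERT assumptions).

1.73 days

te_Incubation = (1 + 4·2 + 3)/6 = 12/6 = 2; σ²_Incubation = ((3−1)/6)² = 0.111
te_Imaging = (1 + 4·5 + 9)/6 = 30/6 = 5; σ²_Imaging = ((9−1)/6)² = 1.778
te_Data extraction = (4 + 4·5 + 6)/6 = 30/6 = 5; σ²_Data extraction = ((6−4)/6)² = 0.111
te_Statistical analysis = (13 + 4·14 + 15)/6 = 84/6 = 14; σ²_Statistical analysis = ((15−13)/6)² = 0.111
te_Replicate run = (1 + 4·6 + 17)/6 = 42/6 = 7; σ²_Replicate run = ((17−1)/6)² = 7.111
te_Write-up = (6 + 4·11 + 16)/6 = 66/6 = 11; σ²_Write-up = ((16−6)/6)² = 2.778

Forward pass:
ES_Incubation = 0; EF_Incubation = 2
ES_Imaging = 2; EF_Imaging = 2+5 = 7
ES_Data extraction = 2; EF_Data extraction = 2+5 = 7
ES_Statistical analysis = 2; EF_Statistical analysis = 2+14 = 16
ES_Replicate run = max(EF_Incubation=2, EF_Data extraction=7) = 7; EF_Replicate run = 7+7 = 14
ES_Write-up = max(EF_Imaging=7, EF_Data extraction=7, EF_Statistical analysis=16, EF_Replicate run=14) = 16; EF_Write-up = 16+11 = 27
Expected project duration μ = 27 days. Critical path: Incubation → Statistical analysis → Write-up.

Variance along critical path = 0.111 + 0.111 + 2.778 = 3.000
σ = √3.000 = 1.732 days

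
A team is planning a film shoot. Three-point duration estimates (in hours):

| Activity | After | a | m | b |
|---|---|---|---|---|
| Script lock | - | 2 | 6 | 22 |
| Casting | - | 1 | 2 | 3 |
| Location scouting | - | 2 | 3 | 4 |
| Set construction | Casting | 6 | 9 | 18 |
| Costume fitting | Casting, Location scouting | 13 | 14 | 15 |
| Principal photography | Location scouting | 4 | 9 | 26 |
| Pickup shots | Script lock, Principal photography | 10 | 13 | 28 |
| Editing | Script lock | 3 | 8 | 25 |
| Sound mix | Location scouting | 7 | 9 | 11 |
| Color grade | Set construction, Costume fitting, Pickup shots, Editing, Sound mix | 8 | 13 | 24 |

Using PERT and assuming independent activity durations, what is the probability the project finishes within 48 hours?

0.821

te_Script lock = (2 + 4·6 + 22)/6 = 48/6 = 8; σ²_Script lock = ((22−2)/6)² = 11.111
te_Casting = (1 + 4·2 + 3)/6 = 12/6 = 2; σ²_Casting = ((3−1)/6)² = 0.111
te_Location scouting = (2 + 4·3 + 4)/6 = 18/6 = 3; σ²_Location scouting = ((4−2)/6)² = 0.111
te_Set construction = (6 + 4·9 + 18)/6 = 60/6 = 10; σ²_Set construction = ((18−6)/6)² = 4.000
te_Costume fitting = (13 + 4·14 + 15)/6 = 84/6 = 14; σ²_Costume fitting = ((15−13)/6)² = 0.111
te_Principal photography = (4 + 4·9 + 26)/6 = 66/6 = 11; σ²_Principal photography = ((26−4)/6)² = 13.444
te_Pickup shots = (10 + 4·13 + 28)/6 = 90/6 = 15; σ²_Pickup shots = ((28−10)/6)² = 9.000
te_Editing = (3 + 4·8 + 25)/6 = 60/6 = 10; σ²_Editing = ((25−3)/6)² = 13.444
te_Sound mix = (7 + 4·9 + 11)/6 = 54/6 = 9; σ²_Sound mix = ((11−7)/6)² = 0.444
te_Color grade = (8 + 4·13 + 24)/6 = 84/6 = 14; σ²_Color grade = ((24−8)/6)² = 7.111

Forward pass:
ES_Script lock = 0; EF_Script lock = 8
ES_Casting = 0; EF_Casting = 2
ES_Location scouting = 0; EF_Location scouting = 3
ES_Set construction = 2; EF_Set construction = 2+10 = 12
ES_Costume fitting = max(EF_Casting=2, EF_Location scouting=3) = 3; EF_Costume fitting = 3+14 = 17
ES_Principal photography = 3; EF_Principal photography = 3+11 = 14
ES_Pickup shots = max(EF_Script lock=8, EF_Principal photography=14) = 14; EF_Pickup shots = 14+15 = 29
ES_Editing = 8; EF_Editing = 8+10 = 18
ES_Sound mix = 3; EF_Sound mix = 3+9 = 12
ES_Color grade = max(EF_Set construction=12, EF_Costume fitting=17, EF_Pickup shots=29, EF_Editing=18, EF_Sound mix=12) = 29; EF_Color grade = 29+14 = 43
Expected project duration μ = 43 hours. Critical path: Location scouting → Principal photography → Pickup shots → Color grade.

Variance along critical path = 0.111 + 13.444 + 9.000 + 7.111 = 29.667; σ = √29.667 = 5.447 hours.
Z = (48 − 43) / 5.447 = 0.918
P(T ≤ 48) = Φ(0.918) ≈ 0.821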